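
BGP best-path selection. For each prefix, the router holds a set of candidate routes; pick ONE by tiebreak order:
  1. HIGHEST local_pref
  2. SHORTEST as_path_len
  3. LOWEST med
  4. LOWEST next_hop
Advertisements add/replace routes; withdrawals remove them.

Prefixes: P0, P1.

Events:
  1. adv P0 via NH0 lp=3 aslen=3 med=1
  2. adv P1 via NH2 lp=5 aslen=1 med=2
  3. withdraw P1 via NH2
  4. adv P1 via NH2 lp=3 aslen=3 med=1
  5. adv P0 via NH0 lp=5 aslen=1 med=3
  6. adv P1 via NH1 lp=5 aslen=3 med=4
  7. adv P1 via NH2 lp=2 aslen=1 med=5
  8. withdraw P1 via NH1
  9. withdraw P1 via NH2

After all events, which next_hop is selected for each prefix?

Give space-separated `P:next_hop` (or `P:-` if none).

Op 1: best P0=NH0 P1=-
Op 2: best P0=NH0 P1=NH2
Op 3: best P0=NH0 P1=-
Op 4: best P0=NH0 P1=NH2
Op 5: best P0=NH0 P1=NH2
Op 6: best P0=NH0 P1=NH1
Op 7: best P0=NH0 P1=NH1
Op 8: best P0=NH0 P1=NH2
Op 9: best P0=NH0 P1=-

Answer: P0:NH0 P1:-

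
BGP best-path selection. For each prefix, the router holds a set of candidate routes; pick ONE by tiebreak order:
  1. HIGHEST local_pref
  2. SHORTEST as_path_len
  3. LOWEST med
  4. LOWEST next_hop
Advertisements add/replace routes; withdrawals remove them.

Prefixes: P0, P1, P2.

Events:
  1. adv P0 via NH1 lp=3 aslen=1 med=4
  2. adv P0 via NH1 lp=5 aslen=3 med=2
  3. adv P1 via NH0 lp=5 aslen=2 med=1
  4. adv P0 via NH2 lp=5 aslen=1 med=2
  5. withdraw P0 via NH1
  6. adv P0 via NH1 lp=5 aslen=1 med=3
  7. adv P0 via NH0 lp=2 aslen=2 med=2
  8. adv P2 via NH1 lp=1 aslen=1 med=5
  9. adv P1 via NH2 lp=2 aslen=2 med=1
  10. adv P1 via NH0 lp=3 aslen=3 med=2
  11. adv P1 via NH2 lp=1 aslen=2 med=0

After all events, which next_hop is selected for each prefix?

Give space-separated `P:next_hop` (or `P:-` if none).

Answer: P0:NH2 P1:NH0 P2:NH1

Derivation:
Op 1: best P0=NH1 P1=- P2=-
Op 2: best P0=NH1 P1=- P2=-
Op 3: best P0=NH1 P1=NH0 P2=-
Op 4: best P0=NH2 P1=NH0 P2=-
Op 5: best P0=NH2 P1=NH0 P2=-
Op 6: best P0=NH2 P1=NH0 P2=-
Op 7: best P0=NH2 P1=NH0 P2=-
Op 8: best P0=NH2 P1=NH0 P2=NH1
Op 9: best P0=NH2 P1=NH0 P2=NH1
Op 10: best P0=NH2 P1=NH0 P2=NH1
Op 11: best P0=NH2 P1=NH0 P2=NH1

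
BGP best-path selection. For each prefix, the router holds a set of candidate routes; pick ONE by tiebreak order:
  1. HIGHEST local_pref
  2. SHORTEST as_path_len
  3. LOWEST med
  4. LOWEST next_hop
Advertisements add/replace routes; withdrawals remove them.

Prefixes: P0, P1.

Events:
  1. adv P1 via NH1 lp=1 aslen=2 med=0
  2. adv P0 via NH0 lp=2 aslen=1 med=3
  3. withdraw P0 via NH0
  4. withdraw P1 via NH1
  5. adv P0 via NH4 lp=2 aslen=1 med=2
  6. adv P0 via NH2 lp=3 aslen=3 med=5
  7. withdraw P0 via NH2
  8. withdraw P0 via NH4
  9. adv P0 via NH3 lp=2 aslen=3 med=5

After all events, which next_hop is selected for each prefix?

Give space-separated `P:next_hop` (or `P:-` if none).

Op 1: best P0=- P1=NH1
Op 2: best P0=NH0 P1=NH1
Op 3: best P0=- P1=NH1
Op 4: best P0=- P1=-
Op 5: best P0=NH4 P1=-
Op 6: best P0=NH2 P1=-
Op 7: best P0=NH4 P1=-
Op 8: best P0=- P1=-
Op 9: best P0=NH3 P1=-

Answer: P0:NH3 P1:-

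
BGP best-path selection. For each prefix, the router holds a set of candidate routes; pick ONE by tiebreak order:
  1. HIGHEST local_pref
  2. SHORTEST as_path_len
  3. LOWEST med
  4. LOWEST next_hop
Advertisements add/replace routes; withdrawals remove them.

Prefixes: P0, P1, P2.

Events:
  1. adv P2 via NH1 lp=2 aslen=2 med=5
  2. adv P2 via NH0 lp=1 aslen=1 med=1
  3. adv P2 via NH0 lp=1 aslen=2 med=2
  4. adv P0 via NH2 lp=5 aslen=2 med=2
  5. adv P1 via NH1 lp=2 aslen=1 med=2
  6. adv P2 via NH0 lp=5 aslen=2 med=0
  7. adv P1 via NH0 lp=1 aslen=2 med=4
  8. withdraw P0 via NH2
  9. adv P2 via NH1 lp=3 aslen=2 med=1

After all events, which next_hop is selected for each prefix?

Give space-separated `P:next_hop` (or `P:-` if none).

Answer: P0:- P1:NH1 P2:NH0

Derivation:
Op 1: best P0=- P1=- P2=NH1
Op 2: best P0=- P1=- P2=NH1
Op 3: best P0=- P1=- P2=NH1
Op 4: best P0=NH2 P1=- P2=NH1
Op 5: best P0=NH2 P1=NH1 P2=NH1
Op 6: best P0=NH2 P1=NH1 P2=NH0
Op 7: best P0=NH2 P1=NH1 P2=NH0
Op 8: best P0=- P1=NH1 P2=NH0
Op 9: best P0=- P1=NH1 P2=NH0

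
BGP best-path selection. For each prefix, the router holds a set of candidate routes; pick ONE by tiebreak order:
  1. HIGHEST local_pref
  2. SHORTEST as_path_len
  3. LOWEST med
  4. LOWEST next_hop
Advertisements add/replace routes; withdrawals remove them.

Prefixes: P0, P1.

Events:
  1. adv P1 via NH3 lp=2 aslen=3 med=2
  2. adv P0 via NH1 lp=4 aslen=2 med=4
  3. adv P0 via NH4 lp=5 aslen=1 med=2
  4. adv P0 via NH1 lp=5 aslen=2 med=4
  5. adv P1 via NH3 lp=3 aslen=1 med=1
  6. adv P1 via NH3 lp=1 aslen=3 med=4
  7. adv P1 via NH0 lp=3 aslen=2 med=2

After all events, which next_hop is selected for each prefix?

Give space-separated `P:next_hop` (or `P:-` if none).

Answer: P0:NH4 P1:NH0

Derivation:
Op 1: best P0=- P1=NH3
Op 2: best P0=NH1 P1=NH3
Op 3: best P0=NH4 P1=NH3
Op 4: best P0=NH4 P1=NH3
Op 5: best P0=NH4 P1=NH3
Op 6: best P0=NH4 P1=NH3
Op 7: best P0=NH4 P1=NH0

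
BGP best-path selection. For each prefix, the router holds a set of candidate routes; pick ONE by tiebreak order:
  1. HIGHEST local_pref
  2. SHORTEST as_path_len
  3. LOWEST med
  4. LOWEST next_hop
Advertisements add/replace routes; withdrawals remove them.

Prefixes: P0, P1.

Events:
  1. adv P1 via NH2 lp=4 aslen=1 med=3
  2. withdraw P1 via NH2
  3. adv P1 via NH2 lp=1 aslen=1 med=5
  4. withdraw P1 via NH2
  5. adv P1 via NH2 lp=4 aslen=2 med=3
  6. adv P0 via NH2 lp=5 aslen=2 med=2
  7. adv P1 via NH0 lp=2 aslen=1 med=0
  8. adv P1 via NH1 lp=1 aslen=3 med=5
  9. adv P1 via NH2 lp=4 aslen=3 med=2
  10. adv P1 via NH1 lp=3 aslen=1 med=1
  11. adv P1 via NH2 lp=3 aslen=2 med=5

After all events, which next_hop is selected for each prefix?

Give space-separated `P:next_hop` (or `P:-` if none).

Answer: P0:NH2 P1:NH1

Derivation:
Op 1: best P0=- P1=NH2
Op 2: best P0=- P1=-
Op 3: best P0=- P1=NH2
Op 4: best P0=- P1=-
Op 5: best P0=- P1=NH2
Op 6: best P0=NH2 P1=NH2
Op 7: best P0=NH2 P1=NH2
Op 8: best P0=NH2 P1=NH2
Op 9: best P0=NH2 P1=NH2
Op 10: best P0=NH2 P1=NH2
Op 11: best P0=NH2 P1=NH1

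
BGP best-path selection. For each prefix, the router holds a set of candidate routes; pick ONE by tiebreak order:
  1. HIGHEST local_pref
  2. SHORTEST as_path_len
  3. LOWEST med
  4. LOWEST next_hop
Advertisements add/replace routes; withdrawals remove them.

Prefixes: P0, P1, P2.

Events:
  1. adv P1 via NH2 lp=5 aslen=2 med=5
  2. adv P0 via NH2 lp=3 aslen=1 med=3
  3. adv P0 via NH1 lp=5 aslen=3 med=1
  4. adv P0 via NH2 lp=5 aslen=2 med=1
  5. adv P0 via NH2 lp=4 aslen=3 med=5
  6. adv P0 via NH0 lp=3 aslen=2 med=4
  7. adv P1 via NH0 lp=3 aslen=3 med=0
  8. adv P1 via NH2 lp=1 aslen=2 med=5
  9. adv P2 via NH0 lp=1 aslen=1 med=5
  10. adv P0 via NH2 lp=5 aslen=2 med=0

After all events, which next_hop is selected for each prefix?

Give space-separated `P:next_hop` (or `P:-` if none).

Answer: P0:NH2 P1:NH0 P2:NH0

Derivation:
Op 1: best P0=- P1=NH2 P2=-
Op 2: best P0=NH2 P1=NH2 P2=-
Op 3: best P0=NH1 P1=NH2 P2=-
Op 4: best P0=NH2 P1=NH2 P2=-
Op 5: best P0=NH1 P1=NH2 P2=-
Op 6: best P0=NH1 P1=NH2 P2=-
Op 7: best P0=NH1 P1=NH2 P2=-
Op 8: best P0=NH1 P1=NH0 P2=-
Op 9: best P0=NH1 P1=NH0 P2=NH0
Op 10: best P0=NH2 P1=NH0 P2=NH0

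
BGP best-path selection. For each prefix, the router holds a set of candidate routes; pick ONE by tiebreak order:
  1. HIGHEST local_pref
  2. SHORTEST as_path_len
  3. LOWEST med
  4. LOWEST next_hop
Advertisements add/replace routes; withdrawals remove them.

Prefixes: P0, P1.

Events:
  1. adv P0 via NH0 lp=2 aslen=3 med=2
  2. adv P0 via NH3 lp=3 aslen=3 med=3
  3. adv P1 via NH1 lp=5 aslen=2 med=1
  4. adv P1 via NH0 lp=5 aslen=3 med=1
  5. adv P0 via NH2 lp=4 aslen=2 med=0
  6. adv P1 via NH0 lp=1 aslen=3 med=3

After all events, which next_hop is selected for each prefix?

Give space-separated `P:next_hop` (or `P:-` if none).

Op 1: best P0=NH0 P1=-
Op 2: best P0=NH3 P1=-
Op 3: best P0=NH3 P1=NH1
Op 4: best P0=NH3 P1=NH1
Op 5: best P0=NH2 P1=NH1
Op 6: best P0=NH2 P1=NH1

Answer: P0:NH2 P1:NH1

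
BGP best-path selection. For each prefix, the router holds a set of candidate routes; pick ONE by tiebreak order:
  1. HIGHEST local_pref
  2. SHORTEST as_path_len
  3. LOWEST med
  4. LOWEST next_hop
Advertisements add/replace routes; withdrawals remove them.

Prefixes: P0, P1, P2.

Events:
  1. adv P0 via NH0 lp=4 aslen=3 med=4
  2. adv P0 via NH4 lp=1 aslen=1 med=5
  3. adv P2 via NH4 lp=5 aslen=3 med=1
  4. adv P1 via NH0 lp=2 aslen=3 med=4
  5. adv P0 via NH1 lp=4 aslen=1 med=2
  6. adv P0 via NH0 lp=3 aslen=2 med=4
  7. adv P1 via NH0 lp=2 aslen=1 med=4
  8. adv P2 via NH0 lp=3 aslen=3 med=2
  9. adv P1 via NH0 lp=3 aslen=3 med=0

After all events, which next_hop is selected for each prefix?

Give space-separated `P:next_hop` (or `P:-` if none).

Op 1: best P0=NH0 P1=- P2=-
Op 2: best P0=NH0 P1=- P2=-
Op 3: best P0=NH0 P1=- P2=NH4
Op 4: best P0=NH0 P1=NH0 P2=NH4
Op 5: best P0=NH1 P1=NH0 P2=NH4
Op 6: best P0=NH1 P1=NH0 P2=NH4
Op 7: best P0=NH1 P1=NH0 P2=NH4
Op 8: best P0=NH1 P1=NH0 P2=NH4
Op 9: best P0=NH1 P1=NH0 P2=NH4

Answer: P0:NH1 P1:NH0 P2:NH4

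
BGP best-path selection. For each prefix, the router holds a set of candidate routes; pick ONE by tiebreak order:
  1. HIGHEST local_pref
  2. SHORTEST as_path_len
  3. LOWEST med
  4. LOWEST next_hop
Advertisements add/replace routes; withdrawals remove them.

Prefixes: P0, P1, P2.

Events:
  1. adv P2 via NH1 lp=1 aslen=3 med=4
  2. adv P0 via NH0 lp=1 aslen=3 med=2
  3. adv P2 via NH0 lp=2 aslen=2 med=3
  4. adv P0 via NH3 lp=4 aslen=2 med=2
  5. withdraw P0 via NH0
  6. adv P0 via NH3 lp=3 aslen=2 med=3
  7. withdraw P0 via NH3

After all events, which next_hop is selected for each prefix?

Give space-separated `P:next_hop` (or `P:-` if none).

Answer: P0:- P1:- P2:NH0

Derivation:
Op 1: best P0=- P1=- P2=NH1
Op 2: best P0=NH0 P1=- P2=NH1
Op 3: best P0=NH0 P1=- P2=NH0
Op 4: best P0=NH3 P1=- P2=NH0
Op 5: best P0=NH3 P1=- P2=NH0
Op 6: best P0=NH3 P1=- P2=NH0
Op 7: best P0=- P1=- P2=NH0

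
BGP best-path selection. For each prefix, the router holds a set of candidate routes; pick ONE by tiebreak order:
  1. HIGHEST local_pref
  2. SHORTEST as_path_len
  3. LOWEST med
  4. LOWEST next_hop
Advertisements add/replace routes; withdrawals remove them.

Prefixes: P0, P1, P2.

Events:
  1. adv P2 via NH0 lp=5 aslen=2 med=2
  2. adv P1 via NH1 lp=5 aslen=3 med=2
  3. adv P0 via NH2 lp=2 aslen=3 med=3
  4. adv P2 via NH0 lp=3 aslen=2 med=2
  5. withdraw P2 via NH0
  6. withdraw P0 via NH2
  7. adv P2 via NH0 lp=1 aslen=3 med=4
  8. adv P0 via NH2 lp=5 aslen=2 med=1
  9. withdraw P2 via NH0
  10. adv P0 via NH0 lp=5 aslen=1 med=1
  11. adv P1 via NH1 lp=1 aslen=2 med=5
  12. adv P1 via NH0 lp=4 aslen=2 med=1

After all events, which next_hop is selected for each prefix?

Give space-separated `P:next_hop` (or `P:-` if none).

Op 1: best P0=- P1=- P2=NH0
Op 2: best P0=- P1=NH1 P2=NH0
Op 3: best P0=NH2 P1=NH1 P2=NH0
Op 4: best P0=NH2 P1=NH1 P2=NH0
Op 5: best P0=NH2 P1=NH1 P2=-
Op 6: best P0=- P1=NH1 P2=-
Op 7: best P0=- P1=NH1 P2=NH0
Op 8: best P0=NH2 P1=NH1 P2=NH0
Op 9: best P0=NH2 P1=NH1 P2=-
Op 10: best P0=NH0 P1=NH1 P2=-
Op 11: best P0=NH0 P1=NH1 P2=-
Op 12: best P0=NH0 P1=NH0 P2=-

Answer: P0:NH0 P1:NH0 P2:-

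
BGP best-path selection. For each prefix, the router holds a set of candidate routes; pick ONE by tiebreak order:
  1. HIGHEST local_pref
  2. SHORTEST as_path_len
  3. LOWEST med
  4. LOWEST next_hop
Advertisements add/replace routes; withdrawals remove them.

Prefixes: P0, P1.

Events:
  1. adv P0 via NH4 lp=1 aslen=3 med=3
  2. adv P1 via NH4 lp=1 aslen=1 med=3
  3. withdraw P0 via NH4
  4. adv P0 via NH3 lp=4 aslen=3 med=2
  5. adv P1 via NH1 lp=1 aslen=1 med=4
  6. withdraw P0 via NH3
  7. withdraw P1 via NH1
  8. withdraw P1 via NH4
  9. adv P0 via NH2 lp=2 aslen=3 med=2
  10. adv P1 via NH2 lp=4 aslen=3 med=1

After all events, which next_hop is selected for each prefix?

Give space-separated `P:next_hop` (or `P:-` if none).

Op 1: best P0=NH4 P1=-
Op 2: best P0=NH4 P1=NH4
Op 3: best P0=- P1=NH4
Op 4: best P0=NH3 P1=NH4
Op 5: best P0=NH3 P1=NH4
Op 6: best P0=- P1=NH4
Op 7: best P0=- P1=NH4
Op 8: best P0=- P1=-
Op 9: best P0=NH2 P1=-
Op 10: best P0=NH2 P1=NH2

Answer: P0:NH2 P1:NH2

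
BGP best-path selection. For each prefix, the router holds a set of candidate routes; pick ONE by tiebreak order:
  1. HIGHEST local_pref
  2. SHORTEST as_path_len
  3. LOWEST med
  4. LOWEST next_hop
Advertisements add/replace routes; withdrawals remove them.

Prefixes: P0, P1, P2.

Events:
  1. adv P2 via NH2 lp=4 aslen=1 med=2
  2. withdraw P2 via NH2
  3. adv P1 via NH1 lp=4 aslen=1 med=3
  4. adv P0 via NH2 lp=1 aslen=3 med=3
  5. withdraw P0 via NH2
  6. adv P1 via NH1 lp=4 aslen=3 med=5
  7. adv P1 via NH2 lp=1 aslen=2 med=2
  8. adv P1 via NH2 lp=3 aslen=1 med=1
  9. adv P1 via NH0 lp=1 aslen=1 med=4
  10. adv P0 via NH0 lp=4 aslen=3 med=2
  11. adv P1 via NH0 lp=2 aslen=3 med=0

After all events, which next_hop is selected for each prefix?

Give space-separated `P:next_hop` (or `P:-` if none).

Op 1: best P0=- P1=- P2=NH2
Op 2: best P0=- P1=- P2=-
Op 3: best P0=- P1=NH1 P2=-
Op 4: best P0=NH2 P1=NH1 P2=-
Op 5: best P0=- P1=NH1 P2=-
Op 6: best P0=- P1=NH1 P2=-
Op 7: best P0=- P1=NH1 P2=-
Op 8: best P0=- P1=NH1 P2=-
Op 9: best P0=- P1=NH1 P2=-
Op 10: best P0=NH0 P1=NH1 P2=-
Op 11: best P0=NH0 P1=NH1 P2=-

Answer: P0:NH0 P1:NH1 P2:-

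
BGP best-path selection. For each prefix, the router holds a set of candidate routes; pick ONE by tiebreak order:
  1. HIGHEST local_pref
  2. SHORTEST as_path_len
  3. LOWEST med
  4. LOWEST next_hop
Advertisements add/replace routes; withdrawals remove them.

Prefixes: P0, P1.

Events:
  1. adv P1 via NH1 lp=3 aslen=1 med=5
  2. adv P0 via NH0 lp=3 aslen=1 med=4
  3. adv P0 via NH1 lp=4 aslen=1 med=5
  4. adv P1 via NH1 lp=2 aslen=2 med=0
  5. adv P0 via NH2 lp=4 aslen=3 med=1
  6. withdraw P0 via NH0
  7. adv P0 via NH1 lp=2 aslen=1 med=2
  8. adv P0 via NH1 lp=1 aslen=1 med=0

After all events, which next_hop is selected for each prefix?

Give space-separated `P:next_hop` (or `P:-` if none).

Op 1: best P0=- P1=NH1
Op 2: best P0=NH0 P1=NH1
Op 3: best P0=NH1 P1=NH1
Op 4: best P0=NH1 P1=NH1
Op 5: best P0=NH1 P1=NH1
Op 6: best P0=NH1 P1=NH1
Op 7: best P0=NH2 P1=NH1
Op 8: best P0=NH2 P1=NH1

Answer: P0:NH2 P1:NH1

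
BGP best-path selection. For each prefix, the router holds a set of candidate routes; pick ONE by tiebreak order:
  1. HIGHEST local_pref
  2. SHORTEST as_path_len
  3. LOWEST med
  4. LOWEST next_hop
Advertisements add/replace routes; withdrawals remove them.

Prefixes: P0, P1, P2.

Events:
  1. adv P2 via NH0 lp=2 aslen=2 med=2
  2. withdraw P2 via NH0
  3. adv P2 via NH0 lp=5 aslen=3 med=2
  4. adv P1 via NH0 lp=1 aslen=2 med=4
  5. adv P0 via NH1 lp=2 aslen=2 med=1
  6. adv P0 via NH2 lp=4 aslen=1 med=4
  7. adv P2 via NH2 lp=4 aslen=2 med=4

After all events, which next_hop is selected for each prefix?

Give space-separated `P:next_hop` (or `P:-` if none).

Answer: P0:NH2 P1:NH0 P2:NH0

Derivation:
Op 1: best P0=- P1=- P2=NH0
Op 2: best P0=- P1=- P2=-
Op 3: best P0=- P1=- P2=NH0
Op 4: best P0=- P1=NH0 P2=NH0
Op 5: best P0=NH1 P1=NH0 P2=NH0
Op 6: best P0=NH2 P1=NH0 P2=NH0
Op 7: best P0=NH2 P1=NH0 P2=NH0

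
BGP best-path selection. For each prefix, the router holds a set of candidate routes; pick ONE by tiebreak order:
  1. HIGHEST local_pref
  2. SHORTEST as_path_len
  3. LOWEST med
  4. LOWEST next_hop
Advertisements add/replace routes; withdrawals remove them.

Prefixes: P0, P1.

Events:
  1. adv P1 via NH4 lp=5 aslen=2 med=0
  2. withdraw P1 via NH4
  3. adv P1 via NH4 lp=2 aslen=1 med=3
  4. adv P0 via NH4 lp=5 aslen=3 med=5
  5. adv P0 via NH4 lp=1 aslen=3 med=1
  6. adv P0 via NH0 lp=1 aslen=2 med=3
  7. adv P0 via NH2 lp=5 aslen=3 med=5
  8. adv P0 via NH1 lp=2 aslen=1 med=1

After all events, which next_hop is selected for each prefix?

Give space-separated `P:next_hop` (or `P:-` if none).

Op 1: best P0=- P1=NH4
Op 2: best P0=- P1=-
Op 3: best P0=- P1=NH4
Op 4: best P0=NH4 P1=NH4
Op 5: best P0=NH4 P1=NH4
Op 6: best P0=NH0 P1=NH4
Op 7: best P0=NH2 P1=NH4
Op 8: best P0=NH2 P1=NH4

Answer: P0:NH2 P1:NH4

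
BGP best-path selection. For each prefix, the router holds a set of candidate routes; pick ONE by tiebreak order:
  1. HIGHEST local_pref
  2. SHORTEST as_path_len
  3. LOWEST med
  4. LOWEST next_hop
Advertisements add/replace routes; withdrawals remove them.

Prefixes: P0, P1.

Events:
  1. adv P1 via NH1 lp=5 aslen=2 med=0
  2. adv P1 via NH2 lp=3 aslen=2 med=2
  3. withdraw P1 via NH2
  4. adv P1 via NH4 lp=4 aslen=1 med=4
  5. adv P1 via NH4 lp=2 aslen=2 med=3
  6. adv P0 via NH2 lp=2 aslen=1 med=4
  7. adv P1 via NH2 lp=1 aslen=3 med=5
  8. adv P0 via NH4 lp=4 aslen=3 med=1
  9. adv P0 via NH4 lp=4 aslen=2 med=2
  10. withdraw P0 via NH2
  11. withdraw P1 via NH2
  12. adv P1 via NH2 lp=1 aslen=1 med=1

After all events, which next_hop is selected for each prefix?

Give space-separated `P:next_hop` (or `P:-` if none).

Op 1: best P0=- P1=NH1
Op 2: best P0=- P1=NH1
Op 3: best P0=- P1=NH1
Op 4: best P0=- P1=NH1
Op 5: best P0=- P1=NH1
Op 6: best P0=NH2 P1=NH1
Op 7: best P0=NH2 P1=NH1
Op 8: best P0=NH4 P1=NH1
Op 9: best P0=NH4 P1=NH1
Op 10: best P0=NH4 P1=NH1
Op 11: best P0=NH4 P1=NH1
Op 12: best P0=NH4 P1=NH1

Answer: P0:NH4 P1:NH1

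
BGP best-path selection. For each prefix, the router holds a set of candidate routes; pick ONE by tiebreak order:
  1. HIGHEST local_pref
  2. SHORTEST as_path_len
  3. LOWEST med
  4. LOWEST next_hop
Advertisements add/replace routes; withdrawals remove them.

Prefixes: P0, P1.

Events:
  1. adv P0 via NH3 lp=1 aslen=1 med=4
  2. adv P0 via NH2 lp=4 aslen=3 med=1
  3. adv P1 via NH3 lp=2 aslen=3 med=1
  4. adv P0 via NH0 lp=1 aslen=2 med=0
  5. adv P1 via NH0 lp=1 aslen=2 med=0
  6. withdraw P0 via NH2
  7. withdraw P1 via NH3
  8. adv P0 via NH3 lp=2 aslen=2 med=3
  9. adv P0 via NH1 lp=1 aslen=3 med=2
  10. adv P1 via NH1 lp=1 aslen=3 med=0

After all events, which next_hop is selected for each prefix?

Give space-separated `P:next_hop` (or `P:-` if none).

Answer: P0:NH3 P1:NH0

Derivation:
Op 1: best P0=NH3 P1=-
Op 2: best P0=NH2 P1=-
Op 3: best P0=NH2 P1=NH3
Op 4: best P0=NH2 P1=NH3
Op 5: best P0=NH2 P1=NH3
Op 6: best P0=NH3 P1=NH3
Op 7: best P0=NH3 P1=NH0
Op 8: best P0=NH3 P1=NH0
Op 9: best P0=NH3 P1=NH0
Op 10: best P0=NH3 P1=NH0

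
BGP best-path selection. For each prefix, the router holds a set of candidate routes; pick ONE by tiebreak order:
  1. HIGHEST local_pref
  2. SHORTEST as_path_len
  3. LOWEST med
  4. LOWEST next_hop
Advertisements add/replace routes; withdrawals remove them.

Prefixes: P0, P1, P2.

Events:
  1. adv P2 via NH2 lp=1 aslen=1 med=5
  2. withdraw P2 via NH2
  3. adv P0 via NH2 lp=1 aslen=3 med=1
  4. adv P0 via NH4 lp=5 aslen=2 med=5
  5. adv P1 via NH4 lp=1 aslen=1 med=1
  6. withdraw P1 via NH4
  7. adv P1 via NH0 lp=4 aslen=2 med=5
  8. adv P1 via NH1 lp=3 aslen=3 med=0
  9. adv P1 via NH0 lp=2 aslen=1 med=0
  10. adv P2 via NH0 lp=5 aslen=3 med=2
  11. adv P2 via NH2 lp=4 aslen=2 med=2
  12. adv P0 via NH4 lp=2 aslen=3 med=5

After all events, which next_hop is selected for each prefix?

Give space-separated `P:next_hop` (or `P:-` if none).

Op 1: best P0=- P1=- P2=NH2
Op 2: best P0=- P1=- P2=-
Op 3: best P0=NH2 P1=- P2=-
Op 4: best P0=NH4 P1=- P2=-
Op 5: best P0=NH4 P1=NH4 P2=-
Op 6: best P0=NH4 P1=- P2=-
Op 7: best P0=NH4 P1=NH0 P2=-
Op 8: best P0=NH4 P1=NH0 P2=-
Op 9: best P0=NH4 P1=NH1 P2=-
Op 10: best P0=NH4 P1=NH1 P2=NH0
Op 11: best P0=NH4 P1=NH1 P2=NH0
Op 12: best P0=NH4 P1=NH1 P2=NH0

Answer: P0:NH4 P1:NH1 P2:NH0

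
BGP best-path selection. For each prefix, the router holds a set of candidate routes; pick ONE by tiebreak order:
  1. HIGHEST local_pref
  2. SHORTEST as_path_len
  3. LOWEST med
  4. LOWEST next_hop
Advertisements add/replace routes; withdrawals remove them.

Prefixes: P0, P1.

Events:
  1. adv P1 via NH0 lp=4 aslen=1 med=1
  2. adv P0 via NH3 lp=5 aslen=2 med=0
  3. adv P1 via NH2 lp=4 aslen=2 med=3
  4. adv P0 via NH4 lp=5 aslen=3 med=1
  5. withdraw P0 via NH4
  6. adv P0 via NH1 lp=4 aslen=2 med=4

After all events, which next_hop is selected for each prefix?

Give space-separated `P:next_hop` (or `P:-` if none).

Op 1: best P0=- P1=NH0
Op 2: best P0=NH3 P1=NH0
Op 3: best P0=NH3 P1=NH0
Op 4: best P0=NH3 P1=NH0
Op 5: best P0=NH3 P1=NH0
Op 6: best P0=NH3 P1=NH0

Answer: P0:NH3 P1:NH0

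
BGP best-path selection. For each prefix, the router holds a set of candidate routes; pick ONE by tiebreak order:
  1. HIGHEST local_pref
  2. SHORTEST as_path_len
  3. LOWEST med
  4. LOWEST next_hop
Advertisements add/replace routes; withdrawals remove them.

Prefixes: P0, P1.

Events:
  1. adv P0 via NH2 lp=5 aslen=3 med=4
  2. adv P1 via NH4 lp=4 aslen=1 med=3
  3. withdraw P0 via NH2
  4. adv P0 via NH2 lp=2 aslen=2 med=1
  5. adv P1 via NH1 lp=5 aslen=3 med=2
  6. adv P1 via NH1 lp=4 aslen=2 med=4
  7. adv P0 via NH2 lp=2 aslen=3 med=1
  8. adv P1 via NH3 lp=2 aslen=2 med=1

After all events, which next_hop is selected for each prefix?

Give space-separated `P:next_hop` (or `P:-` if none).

Answer: P0:NH2 P1:NH4

Derivation:
Op 1: best P0=NH2 P1=-
Op 2: best P0=NH2 P1=NH4
Op 3: best P0=- P1=NH4
Op 4: best P0=NH2 P1=NH4
Op 5: best P0=NH2 P1=NH1
Op 6: best P0=NH2 P1=NH4
Op 7: best P0=NH2 P1=NH4
Op 8: best P0=NH2 P1=NH4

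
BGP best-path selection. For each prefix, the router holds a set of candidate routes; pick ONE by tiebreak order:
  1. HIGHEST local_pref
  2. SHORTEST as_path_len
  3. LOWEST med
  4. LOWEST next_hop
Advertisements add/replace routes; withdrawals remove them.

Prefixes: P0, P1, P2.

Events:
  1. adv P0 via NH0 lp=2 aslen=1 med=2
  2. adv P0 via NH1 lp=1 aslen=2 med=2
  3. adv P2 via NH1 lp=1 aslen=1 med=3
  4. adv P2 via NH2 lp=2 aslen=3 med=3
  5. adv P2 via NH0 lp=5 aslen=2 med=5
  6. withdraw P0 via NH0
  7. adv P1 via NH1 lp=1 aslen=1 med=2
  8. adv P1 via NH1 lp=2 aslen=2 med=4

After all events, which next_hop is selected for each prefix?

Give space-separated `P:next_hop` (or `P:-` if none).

Answer: P0:NH1 P1:NH1 P2:NH0

Derivation:
Op 1: best P0=NH0 P1=- P2=-
Op 2: best P0=NH0 P1=- P2=-
Op 3: best P0=NH0 P1=- P2=NH1
Op 4: best P0=NH0 P1=- P2=NH2
Op 5: best P0=NH0 P1=- P2=NH0
Op 6: best P0=NH1 P1=- P2=NH0
Op 7: best P0=NH1 P1=NH1 P2=NH0
Op 8: best P0=NH1 P1=NH1 P2=NH0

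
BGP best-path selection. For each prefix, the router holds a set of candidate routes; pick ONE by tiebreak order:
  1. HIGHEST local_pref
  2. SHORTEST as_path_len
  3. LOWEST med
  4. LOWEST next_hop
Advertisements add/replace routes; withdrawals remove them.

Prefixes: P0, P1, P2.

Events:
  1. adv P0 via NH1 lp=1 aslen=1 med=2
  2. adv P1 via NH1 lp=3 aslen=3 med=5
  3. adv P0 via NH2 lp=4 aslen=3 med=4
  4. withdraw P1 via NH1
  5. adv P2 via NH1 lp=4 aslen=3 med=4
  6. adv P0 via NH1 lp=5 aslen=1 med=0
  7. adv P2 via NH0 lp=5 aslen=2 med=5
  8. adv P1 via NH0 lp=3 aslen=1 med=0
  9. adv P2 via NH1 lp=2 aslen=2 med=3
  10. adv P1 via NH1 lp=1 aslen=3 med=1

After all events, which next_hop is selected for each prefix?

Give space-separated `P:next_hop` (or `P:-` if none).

Op 1: best P0=NH1 P1=- P2=-
Op 2: best P0=NH1 P1=NH1 P2=-
Op 3: best P0=NH2 P1=NH1 P2=-
Op 4: best P0=NH2 P1=- P2=-
Op 5: best P0=NH2 P1=- P2=NH1
Op 6: best P0=NH1 P1=- P2=NH1
Op 7: best P0=NH1 P1=- P2=NH0
Op 8: best P0=NH1 P1=NH0 P2=NH0
Op 9: best P0=NH1 P1=NH0 P2=NH0
Op 10: best P0=NH1 P1=NH0 P2=NH0

Answer: P0:NH1 P1:NH0 P2:NH0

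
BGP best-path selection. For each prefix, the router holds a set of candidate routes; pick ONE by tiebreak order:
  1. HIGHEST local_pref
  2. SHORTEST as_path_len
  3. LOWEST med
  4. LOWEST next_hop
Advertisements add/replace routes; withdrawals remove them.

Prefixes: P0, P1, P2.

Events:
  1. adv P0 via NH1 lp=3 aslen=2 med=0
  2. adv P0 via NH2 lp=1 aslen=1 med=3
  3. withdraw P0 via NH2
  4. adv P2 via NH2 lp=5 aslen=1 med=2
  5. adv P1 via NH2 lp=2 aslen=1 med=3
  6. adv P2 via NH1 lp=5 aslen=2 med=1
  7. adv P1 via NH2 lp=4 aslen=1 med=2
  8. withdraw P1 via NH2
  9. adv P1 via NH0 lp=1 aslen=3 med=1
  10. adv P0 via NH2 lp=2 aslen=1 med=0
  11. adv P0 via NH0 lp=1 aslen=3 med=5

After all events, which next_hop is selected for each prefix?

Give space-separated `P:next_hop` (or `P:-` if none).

Op 1: best P0=NH1 P1=- P2=-
Op 2: best P0=NH1 P1=- P2=-
Op 3: best P0=NH1 P1=- P2=-
Op 4: best P0=NH1 P1=- P2=NH2
Op 5: best P0=NH1 P1=NH2 P2=NH2
Op 6: best P0=NH1 P1=NH2 P2=NH2
Op 7: best P0=NH1 P1=NH2 P2=NH2
Op 8: best P0=NH1 P1=- P2=NH2
Op 9: best P0=NH1 P1=NH0 P2=NH2
Op 10: best P0=NH1 P1=NH0 P2=NH2
Op 11: best P0=NH1 P1=NH0 P2=NH2

Answer: P0:NH1 P1:NH0 P2:NH2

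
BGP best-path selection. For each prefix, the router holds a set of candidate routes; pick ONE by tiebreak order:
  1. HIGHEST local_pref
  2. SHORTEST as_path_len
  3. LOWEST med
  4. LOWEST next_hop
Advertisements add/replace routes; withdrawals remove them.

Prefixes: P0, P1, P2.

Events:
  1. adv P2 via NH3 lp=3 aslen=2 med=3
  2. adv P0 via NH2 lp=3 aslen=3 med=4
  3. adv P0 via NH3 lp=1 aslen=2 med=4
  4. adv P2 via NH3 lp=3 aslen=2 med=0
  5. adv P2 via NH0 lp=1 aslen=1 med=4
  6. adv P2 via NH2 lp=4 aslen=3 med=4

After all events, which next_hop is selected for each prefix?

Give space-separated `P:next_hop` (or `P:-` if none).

Answer: P0:NH2 P1:- P2:NH2

Derivation:
Op 1: best P0=- P1=- P2=NH3
Op 2: best P0=NH2 P1=- P2=NH3
Op 3: best P0=NH2 P1=- P2=NH3
Op 4: best P0=NH2 P1=- P2=NH3
Op 5: best P0=NH2 P1=- P2=NH3
Op 6: best P0=NH2 P1=- P2=NH2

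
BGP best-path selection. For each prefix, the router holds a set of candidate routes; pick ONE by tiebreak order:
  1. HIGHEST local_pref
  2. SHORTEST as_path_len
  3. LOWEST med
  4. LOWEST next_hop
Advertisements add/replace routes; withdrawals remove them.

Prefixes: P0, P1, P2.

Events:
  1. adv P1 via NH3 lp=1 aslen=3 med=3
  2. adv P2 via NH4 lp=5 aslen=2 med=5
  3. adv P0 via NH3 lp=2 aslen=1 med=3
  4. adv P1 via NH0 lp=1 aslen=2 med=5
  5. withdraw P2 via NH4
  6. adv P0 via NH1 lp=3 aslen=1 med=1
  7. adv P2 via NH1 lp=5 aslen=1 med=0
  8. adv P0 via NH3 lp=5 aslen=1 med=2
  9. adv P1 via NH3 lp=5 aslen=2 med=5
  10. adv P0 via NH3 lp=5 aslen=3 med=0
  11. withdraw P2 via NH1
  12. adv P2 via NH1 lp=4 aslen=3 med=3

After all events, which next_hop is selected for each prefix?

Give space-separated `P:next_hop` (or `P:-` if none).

Answer: P0:NH3 P1:NH3 P2:NH1

Derivation:
Op 1: best P0=- P1=NH3 P2=-
Op 2: best P0=- P1=NH3 P2=NH4
Op 3: best P0=NH3 P1=NH3 P2=NH4
Op 4: best P0=NH3 P1=NH0 P2=NH4
Op 5: best P0=NH3 P1=NH0 P2=-
Op 6: best P0=NH1 P1=NH0 P2=-
Op 7: best P0=NH1 P1=NH0 P2=NH1
Op 8: best P0=NH3 P1=NH0 P2=NH1
Op 9: best P0=NH3 P1=NH3 P2=NH1
Op 10: best P0=NH3 P1=NH3 P2=NH1
Op 11: best P0=NH3 P1=NH3 P2=-
Op 12: best P0=NH3 P1=NH3 P2=NH1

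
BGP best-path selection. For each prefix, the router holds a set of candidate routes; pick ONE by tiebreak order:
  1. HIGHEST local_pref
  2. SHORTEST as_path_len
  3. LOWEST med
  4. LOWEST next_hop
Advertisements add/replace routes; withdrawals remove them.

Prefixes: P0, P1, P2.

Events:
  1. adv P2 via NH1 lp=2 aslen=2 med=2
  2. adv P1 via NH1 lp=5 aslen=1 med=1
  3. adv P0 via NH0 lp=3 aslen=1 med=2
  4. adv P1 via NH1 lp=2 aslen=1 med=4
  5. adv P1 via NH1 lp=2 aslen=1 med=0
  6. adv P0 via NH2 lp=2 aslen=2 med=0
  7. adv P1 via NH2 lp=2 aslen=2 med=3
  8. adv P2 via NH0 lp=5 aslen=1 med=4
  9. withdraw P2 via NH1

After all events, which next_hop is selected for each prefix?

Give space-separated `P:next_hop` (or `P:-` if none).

Op 1: best P0=- P1=- P2=NH1
Op 2: best P0=- P1=NH1 P2=NH1
Op 3: best P0=NH0 P1=NH1 P2=NH1
Op 4: best P0=NH0 P1=NH1 P2=NH1
Op 5: best P0=NH0 P1=NH1 P2=NH1
Op 6: best P0=NH0 P1=NH1 P2=NH1
Op 7: best P0=NH0 P1=NH1 P2=NH1
Op 8: best P0=NH0 P1=NH1 P2=NH0
Op 9: best P0=NH0 P1=NH1 P2=NH0

Answer: P0:NH0 P1:NH1 P2:NH0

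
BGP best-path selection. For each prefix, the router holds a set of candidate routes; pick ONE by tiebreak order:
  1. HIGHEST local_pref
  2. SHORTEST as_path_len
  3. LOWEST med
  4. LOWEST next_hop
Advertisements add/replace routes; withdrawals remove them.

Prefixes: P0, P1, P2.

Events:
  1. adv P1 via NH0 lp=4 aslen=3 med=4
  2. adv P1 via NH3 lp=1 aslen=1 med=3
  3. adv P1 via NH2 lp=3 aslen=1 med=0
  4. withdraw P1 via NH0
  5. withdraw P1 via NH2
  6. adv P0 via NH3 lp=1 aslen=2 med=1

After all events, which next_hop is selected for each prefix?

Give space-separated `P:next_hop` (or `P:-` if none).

Op 1: best P0=- P1=NH0 P2=-
Op 2: best P0=- P1=NH0 P2=-
Op 3: best P0=- P1=NH0 P2=-
Op 4: best P0=- P1=NH2 P2=-
Op 5: best P0=- P1=NH3 P2=-
Op 6: best P0=NH3 P1=NH3 P2=-

Answer: P0:NH3 P1:NH3 P2:-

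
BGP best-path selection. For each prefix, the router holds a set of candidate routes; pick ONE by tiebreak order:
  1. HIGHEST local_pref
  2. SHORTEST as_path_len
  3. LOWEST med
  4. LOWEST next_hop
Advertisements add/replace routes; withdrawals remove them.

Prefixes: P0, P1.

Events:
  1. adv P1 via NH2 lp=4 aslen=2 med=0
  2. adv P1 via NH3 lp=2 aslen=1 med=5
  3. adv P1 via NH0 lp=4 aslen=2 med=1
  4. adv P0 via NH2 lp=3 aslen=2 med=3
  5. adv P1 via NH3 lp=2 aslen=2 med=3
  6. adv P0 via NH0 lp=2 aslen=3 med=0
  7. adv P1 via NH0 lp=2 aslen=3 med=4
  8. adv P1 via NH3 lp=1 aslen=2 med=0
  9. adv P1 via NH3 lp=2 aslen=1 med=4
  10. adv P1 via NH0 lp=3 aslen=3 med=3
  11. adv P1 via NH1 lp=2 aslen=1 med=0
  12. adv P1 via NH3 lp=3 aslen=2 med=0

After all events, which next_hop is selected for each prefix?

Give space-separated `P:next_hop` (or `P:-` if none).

Answer: P0:NH2 P1:NH2

Derivation:
Op 1: best P0=- P1=NH2
Op 2: best P0=- P1=NH2
Op 3: best P0=- P1=NH2
Op 4: best P0=NH2 P1=NH2
Op 5: best P0=NH2 P1=NH2
Op 6: best P0=NH2 P1=NH2
Op 7: best P0=NH2 P1=NH2
Op 8: best P0=NH2 P1=NH2
Op 9: best P0=NH2 P1=NH2
Op 10: best P0=NH2 P1=NH2
Op 11: best P0=NH2 P1=NH2
Op 12: best P0=NH2 P1=NH2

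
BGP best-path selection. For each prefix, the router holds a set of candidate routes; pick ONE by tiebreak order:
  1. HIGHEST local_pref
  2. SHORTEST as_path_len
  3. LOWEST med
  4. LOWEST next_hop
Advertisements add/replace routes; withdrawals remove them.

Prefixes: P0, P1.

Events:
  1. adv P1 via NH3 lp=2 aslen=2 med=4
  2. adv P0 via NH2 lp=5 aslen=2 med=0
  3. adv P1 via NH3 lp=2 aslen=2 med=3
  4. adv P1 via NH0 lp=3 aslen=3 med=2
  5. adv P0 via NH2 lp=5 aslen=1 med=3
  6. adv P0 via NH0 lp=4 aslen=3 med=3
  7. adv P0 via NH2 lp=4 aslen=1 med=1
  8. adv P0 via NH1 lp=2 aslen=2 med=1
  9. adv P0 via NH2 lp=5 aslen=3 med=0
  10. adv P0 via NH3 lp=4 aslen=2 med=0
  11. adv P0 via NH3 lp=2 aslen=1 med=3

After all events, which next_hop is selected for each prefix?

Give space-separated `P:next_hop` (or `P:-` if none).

Op 1: best P0=- P1=NH3
Op 2: best P0=NH2 P1=NH3
Op 3: best P0=NH2 P1=NH3
Op 4: best P0=NH2 P1=NH0
Op 5: best P0=NH2 P1=NH0
Op 6: best P0=NH2 P1=NH0
Op 7: best P0=NH2 P1=NH0
Op 8: best P0=NH2 P1=NH0
Op 9: best P0=NH2 P1=NH0
Op 10: best P0=NH2 P1=NH0
Op 11: best P0=NH2 P1=NH0

Answer: P0:NH2 P1:NH0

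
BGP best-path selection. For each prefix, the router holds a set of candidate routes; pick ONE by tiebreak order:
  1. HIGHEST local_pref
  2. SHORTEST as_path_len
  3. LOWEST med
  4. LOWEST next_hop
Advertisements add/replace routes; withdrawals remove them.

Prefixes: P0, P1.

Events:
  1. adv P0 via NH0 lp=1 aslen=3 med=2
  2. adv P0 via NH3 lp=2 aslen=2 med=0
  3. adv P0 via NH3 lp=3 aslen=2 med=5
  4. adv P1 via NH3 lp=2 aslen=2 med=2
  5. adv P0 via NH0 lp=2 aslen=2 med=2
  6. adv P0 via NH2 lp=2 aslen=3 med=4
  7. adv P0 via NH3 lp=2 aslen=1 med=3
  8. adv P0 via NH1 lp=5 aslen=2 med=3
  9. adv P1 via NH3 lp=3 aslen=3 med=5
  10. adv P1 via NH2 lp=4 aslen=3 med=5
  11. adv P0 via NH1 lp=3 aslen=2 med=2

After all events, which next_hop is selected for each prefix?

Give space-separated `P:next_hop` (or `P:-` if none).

Op 1: best P0=NH0 P1=-
Op 2: best P0=NH3 P1=-
Op 3: best P0=NH3 P1=-
Op 4: best P0=NH3 P1=NH3
Op 5: best P0=NH3 P1=NH3
Op 6: best P0=NH3 P1=NH3
Op 7: best P0=NH3 P1=NH3
Op 8: best P0=NH1 P1=NH3
Op 9: best P0=NH1 P1=NH3
Op 10: best P0=NH1 P1=NH2
Op 11: best P0=NH1 P1=NH2

Answer: P0:NH1 P1:NH2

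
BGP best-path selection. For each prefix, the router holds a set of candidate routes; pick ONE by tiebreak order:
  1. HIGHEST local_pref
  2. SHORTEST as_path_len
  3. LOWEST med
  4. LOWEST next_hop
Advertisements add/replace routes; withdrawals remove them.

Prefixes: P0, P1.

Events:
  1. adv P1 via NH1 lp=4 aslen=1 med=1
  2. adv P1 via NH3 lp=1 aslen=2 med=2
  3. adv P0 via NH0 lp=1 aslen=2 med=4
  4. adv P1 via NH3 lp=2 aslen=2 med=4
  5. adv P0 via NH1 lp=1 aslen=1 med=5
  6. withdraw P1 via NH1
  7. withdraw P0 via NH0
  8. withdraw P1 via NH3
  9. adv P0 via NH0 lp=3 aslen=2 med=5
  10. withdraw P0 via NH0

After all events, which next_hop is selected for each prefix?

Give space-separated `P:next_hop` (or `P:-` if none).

Answer: P0:NH1 P1:-

Derivation:
Op 1: best P0=- P1=NH1
Op 2: best P0=- P1=NH1
Op 3: best P0=NH0 P1=NH1
Op 4: best P0=NH0 P1=NH1
Op 5: best P0=NH1 P1=NH1
Op 6: best P0=NH1 P1=NH3
Op 7: best P0=NH1 P1=NH3
Op 8: best P0=NH1 P1=-
Op 9: best P0=NH0 P1=-
Op 10: best P0=NH1 P1=-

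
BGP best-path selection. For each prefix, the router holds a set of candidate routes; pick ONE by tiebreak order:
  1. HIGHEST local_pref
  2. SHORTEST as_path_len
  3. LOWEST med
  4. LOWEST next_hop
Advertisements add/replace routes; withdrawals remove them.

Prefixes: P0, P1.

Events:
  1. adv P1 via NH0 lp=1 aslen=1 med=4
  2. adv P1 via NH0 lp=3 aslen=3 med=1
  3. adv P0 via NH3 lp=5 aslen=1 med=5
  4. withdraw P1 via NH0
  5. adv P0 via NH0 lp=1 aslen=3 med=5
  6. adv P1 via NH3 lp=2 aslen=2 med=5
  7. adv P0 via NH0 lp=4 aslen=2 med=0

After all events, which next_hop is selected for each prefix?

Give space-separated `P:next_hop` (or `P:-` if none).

Op 1: best P0=- P1=NH0
Op 2: best P0=- P1=NH0
Op 3: best P0=NH3 P1=NH0
Op 4: best P0=NH3 P1=-
Op 5: best P0=NH3 P1=-
Op 6: best P0=NH3 P1=NH3
Op 7: best P0=NH3 P1=NH3

Answer: P0:NH3 P1:NH3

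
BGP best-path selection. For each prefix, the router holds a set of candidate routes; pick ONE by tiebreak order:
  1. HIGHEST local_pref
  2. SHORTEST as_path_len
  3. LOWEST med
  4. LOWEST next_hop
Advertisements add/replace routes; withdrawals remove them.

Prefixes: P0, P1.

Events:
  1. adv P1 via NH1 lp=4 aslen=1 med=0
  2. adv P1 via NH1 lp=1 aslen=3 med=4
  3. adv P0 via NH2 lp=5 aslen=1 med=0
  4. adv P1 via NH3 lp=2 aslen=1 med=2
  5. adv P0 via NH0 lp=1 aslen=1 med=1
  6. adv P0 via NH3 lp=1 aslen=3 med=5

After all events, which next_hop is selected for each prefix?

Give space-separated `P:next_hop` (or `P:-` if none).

Op 1: best P0=- P1=NH1
Op 2: best P0=- P1=NH1
Op 3: best P0=NH2 P1=NH1
Op 4: best P0=NH2 P1=NH3
Op 5: best P0=NH2 P1=NH3
Op 6: best P0=NH2 P1=NH3

Answer: P0:NH2 P1:NH3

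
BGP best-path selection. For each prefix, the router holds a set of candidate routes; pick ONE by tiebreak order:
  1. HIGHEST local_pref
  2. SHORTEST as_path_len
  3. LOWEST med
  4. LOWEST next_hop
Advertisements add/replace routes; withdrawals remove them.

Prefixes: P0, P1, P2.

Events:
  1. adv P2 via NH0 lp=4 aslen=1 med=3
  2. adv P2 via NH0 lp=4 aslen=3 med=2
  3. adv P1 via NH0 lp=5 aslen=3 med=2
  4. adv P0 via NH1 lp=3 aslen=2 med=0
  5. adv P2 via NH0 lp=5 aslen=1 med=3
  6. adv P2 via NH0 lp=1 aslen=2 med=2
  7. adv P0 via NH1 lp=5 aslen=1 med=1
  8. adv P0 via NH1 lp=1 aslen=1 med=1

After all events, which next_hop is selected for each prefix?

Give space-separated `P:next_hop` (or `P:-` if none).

Op 1: best P0=- P1=- P2=NH0
Op 2: best P0=- P1=- P2=NH0
Op 3: best P0=- P1=NH0 P2=NH0
Op 4: best P0=NH1 P1=NH0 P2=NH0
Op 5: best P0=NH1 P1=NH0 P2=NH0
Op 6: best P0=NH1 P1=NH0 P2=NH0
Op 7: best P0=NH1 P1=NH0 P2=NH0
Op 8: best P0=NH1 P1=NH0 P2=NH0

Answer: P0:NH1 P1:NH0 P2:NH0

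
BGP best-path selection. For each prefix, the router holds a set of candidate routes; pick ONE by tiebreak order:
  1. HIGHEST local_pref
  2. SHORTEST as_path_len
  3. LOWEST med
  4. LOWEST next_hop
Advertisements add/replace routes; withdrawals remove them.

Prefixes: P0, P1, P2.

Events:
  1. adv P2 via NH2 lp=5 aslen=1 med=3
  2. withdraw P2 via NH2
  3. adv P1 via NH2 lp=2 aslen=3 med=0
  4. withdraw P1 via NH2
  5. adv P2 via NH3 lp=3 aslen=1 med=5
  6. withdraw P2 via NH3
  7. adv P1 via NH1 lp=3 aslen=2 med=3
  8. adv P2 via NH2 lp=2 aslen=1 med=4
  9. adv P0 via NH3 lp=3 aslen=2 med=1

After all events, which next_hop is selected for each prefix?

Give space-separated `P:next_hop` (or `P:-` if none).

Answer: P0:NH3 P1:NH1 P2:NH2

Derivation:
Op 1: best P0=- P1=- P2=NH2
Op 2: best P0=- P1=- P2=-
Op 3: best P0=- P1=NH2 P2=-
Op 4: best P0=- P1=- P2=-
Op 5: best P0=- P1=- P2=NH3
Op 6: best P0=- P1=- P2=-
Op 7: best P0=- P1=NH1 P2=-
Op 8: best P0=- P1=NH1 P2=NH2
Op 9: best P0=NH3 P1=NH1 P2=NH2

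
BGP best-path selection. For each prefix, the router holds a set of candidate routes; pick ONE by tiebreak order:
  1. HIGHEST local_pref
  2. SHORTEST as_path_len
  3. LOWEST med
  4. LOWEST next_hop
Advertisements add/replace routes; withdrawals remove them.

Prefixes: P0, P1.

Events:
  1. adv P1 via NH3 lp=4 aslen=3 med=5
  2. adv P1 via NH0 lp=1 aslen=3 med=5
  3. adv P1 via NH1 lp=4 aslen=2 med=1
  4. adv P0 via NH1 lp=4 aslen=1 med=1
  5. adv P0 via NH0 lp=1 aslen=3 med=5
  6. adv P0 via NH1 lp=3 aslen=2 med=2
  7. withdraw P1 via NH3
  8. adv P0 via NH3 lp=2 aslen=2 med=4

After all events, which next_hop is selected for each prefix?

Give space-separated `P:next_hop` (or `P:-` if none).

Answer: P0:NH1 P1:NH1

Derivation:
Op 1: best P0=- P1=NH3
Op 2: best P0=- P1=NH3
Op 3: best P0=- P1=NH1
Op 4: best P0=NH1 P1=NH1
Op 5: best P0=NH1 P1=NH1
Op 6: best P0=NH1 P1=NH1
Op 7: best P0=NH1 P1=NH1
Op 8: best P0=NH1 P1=NH1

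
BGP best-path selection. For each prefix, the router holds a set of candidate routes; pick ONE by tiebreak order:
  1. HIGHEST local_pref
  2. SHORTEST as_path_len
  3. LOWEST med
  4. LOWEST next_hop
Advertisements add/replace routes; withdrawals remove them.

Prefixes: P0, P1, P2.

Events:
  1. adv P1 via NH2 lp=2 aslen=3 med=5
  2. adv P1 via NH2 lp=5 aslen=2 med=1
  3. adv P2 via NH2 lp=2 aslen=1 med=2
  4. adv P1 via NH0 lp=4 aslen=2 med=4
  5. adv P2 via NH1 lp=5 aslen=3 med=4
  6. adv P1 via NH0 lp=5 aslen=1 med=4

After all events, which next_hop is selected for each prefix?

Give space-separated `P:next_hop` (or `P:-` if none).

Op 1: best P0=- P1=NH2 P2=-
Op 2: best P0=- P1=NH2 P2=-
Op 3: best P0=- P1=NH2 P2=NH2
Op 4: best P0=- P1=NH2 P2=NH2
Op 5: best P0=- P1=NH2 P2=NH1
Op 6: best P0=- P1=NH0 P2=NH1

Answer: P0:- P1:NH0 P2:NH1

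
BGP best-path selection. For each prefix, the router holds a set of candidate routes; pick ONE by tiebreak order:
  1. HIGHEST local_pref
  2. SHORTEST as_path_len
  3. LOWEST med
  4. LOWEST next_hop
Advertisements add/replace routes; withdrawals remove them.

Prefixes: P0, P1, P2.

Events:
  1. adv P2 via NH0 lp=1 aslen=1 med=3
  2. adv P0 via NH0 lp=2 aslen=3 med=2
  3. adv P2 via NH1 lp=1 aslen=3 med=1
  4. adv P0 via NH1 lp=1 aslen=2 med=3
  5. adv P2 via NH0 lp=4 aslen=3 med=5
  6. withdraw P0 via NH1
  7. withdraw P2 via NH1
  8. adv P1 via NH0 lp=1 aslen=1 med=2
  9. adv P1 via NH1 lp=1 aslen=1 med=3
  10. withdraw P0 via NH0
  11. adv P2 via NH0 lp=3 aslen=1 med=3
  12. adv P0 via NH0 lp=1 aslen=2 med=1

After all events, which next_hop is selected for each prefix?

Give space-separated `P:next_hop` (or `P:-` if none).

Op 1: best P0=- P1=- P2=NH0
Op 2: best P0=NH0 P1=- P2=NH0
Op 3: best P0=NH0 P1=- P2=NH0
Op 4: best P0=NH0 P1=- P2=NH0
Op 5: best P0=NH0 P1=- P2=NH0
Op 6: best P0=NH0 P1=- P2=NH0
Op 7: best P0=NH0 P1=- P2=NH0
Op 8: best P0=NH0 P1=NH0 P2=NH0
Op 9: best P0=NH0 P1=NH0 P2=NH0
Op 10: best P0=- P1=NH0 P2=NH0
Op 11: best P0=- P1=NH0 P2=NH0
Op 12: best P0=NH0 P1=NH0 P2=NH0

Answer: P0:NH0 P1:NH0 P2:NH0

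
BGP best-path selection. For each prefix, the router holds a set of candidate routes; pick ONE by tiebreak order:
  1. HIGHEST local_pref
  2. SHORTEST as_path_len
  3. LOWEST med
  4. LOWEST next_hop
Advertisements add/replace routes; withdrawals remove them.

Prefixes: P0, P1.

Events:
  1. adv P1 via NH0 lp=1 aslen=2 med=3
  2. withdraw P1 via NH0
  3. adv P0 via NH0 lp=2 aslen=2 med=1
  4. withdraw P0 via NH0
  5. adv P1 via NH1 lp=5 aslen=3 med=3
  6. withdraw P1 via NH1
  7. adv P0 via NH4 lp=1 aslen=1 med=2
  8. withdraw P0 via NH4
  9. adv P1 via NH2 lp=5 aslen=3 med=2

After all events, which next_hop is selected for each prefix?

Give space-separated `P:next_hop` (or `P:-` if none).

Answer: P0:- P1:NH2

Derivation:
Op 1: best P0=- P1=NH0
Op 2: best P0=- P1=-
Op 3: best P0=NH0 P1=-
Op 4: best P0=- P1=-
Op 5: best P0=- P1=NH1
Op 6: best P0=- P1=-
Op 7: best P0=NH4 P1=-
Op 8: best P0=- P1=-
Op 9: best P0=- P1=NH2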